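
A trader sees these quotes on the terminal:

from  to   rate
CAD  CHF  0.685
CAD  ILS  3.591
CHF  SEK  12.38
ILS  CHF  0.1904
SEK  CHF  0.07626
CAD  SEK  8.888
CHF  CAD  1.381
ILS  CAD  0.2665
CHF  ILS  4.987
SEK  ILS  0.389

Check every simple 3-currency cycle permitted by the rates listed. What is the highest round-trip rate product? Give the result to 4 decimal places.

0.9442

ILS→CHF→CAD→ILS: 0.1904 × 1.381 × 3.591 = 0.94423
CHF→CAD→SEK→CHF: 1.381 × 8.888 × 0.07626 = 0.93604
ILS→CAD→SEK→ILS: 0.2665 × 8.888 × 0.389 = 0.92141
ILS→CHF→SEK→ILS: 0.1904 × 12.38 × 0.389 = 0.91693
ILS→CAD→CHF→ILS: 0.2665 × 0.685 × 4.987 = 0.91039
Maximum is ILS→CHF→CAD→ILS at 0.9442; no arbitrage — every cycle loses value.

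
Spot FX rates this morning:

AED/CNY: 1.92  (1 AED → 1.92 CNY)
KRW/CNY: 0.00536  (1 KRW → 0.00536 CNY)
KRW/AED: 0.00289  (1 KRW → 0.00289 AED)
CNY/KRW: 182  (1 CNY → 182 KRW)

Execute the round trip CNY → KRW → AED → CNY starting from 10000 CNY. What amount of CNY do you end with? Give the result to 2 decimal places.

10000 CNY × 182 = 1820000 KRW
1820000 KRW × 0.00289 = 5259.8 AED
5259.8 AED × 1.92 = 10098.816 CNY

10098.82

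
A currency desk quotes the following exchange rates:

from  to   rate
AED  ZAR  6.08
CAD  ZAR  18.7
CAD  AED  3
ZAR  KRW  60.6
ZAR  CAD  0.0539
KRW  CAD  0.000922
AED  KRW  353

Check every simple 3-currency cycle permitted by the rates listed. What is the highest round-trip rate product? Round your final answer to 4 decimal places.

CAD→ZAR→KRW→CAD: 18.7 × 60.6 × 0.000922 = 1.04483
CAD→AED→ZAR→CAD: 3 × 6.08 × 0.0539 = 0.98314
CAD→AED→KRW→CAD: 3 × 353 × 0.000922 = 0.97640
Maximum is CAD→ZAR→KRW→CAD at 1.0448; arbitrage exists.

1.0448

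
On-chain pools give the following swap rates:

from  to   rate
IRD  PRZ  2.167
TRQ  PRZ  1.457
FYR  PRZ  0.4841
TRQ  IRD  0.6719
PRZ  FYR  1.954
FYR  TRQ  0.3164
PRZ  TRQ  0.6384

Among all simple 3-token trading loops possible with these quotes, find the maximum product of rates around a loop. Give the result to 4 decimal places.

TRQ→IRD→PRZ→TRQ: 0.6719 × 2.167 × 0.6384 = 0.92952
TRQ→PRZ→FYR→TRQ: 1.457 × 1.954 × 0.3164 = 0.90078
Maximum is TRQ→IRD→PRZ→TRQ at 0.9295; no arbitrage — every cycle loses value.

0.9295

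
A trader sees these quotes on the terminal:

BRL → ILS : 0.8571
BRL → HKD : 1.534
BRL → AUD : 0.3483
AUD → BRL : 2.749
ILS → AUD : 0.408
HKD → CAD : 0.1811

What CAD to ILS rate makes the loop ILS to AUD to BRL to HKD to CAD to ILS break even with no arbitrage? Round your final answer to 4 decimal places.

Known legs of the cycle: 0.408 × 2.749 × 1.534 × 0.1811 = 0.3115865573808
For no arbitrage the full-cycle product must be 1, so the missing rate is 1 / 0.3115865573808 ≈ 3.209381.

3.2094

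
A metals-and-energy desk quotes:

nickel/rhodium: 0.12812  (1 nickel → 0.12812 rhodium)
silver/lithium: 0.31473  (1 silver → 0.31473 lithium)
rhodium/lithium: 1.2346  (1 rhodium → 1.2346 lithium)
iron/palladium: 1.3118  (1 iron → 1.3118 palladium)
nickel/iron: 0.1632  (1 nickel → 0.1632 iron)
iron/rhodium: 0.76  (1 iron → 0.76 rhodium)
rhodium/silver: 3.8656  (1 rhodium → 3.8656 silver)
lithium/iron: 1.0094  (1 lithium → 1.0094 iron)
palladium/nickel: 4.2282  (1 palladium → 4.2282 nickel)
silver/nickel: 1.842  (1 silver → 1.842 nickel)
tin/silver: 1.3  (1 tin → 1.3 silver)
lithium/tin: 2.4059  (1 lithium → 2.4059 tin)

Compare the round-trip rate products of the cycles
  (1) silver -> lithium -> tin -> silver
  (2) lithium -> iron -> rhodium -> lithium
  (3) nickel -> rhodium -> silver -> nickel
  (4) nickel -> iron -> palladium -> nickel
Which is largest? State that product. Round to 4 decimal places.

0.9844

(1) 0.31473 × 2.4059 × 1.3 = 0.98437
(2) 1.0094 × 0.76 × 1.2346 = 0.94712
(3) 0.12812 × 3.8656 × 1.842 = 0.91227
(4) 0.1632 × 1.3118 × 4.2282 = 0.90520
Highest is cycle (1) at 0.9844 (≤1, no arbitrage).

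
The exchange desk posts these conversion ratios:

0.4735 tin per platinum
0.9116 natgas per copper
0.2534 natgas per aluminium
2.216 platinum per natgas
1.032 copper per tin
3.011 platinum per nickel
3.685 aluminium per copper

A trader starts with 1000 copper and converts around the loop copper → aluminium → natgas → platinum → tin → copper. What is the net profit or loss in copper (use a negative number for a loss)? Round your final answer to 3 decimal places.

11.145

1000 copper × 3.685 = 3685 aluminium
3685 aluminium × 0.2534 = 933.779 natgas
933.779 natgas × 2.216 = 2069.254264 platinum
2069.254264 platinum × 0.4735 = 979.791894004 tin
979.791894004 tin × 1.032 = 1011.145234612128 copper
Net change: 1011.145234612128 − 1000 = 11.145234612128 copper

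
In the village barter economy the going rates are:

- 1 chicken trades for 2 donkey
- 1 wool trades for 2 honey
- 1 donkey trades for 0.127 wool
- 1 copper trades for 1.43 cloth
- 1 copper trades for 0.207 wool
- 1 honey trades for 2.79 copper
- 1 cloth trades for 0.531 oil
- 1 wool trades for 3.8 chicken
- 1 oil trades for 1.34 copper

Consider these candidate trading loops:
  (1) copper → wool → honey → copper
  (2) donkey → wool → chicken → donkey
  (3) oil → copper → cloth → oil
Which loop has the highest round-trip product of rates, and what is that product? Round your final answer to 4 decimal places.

(1) 0.207 × 2 × 2.79 = 1.15506
(2) 0.127 × 3.8 × 2 = 0.96520
(3) 1.34 × 1.43 × 0.531 = 1.01750
Highest is cycle (1) at 1.1551 (>1, arbitrage).

1.1551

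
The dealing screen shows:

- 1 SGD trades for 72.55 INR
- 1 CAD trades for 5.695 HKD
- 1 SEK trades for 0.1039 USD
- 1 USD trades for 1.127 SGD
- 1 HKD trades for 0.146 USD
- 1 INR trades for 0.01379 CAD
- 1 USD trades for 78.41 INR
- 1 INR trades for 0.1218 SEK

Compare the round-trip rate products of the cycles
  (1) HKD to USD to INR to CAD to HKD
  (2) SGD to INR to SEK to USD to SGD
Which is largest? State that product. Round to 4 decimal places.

1.0347

(1) 0.146 × 78.41 × 0.01379 × 5.695 = 0.89905
(2) 72.55 × 0.1218 × 0.1039 × 1.127 = 1.03472
Highest is cycle (2) at 1.0347 (>1, arbitrage).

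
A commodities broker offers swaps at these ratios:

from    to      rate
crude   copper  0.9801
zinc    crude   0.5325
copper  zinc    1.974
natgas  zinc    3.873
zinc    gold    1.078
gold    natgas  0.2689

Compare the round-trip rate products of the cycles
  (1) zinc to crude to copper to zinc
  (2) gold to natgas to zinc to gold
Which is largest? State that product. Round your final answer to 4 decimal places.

1.1227

(1) 0.5325 × 0.9801 × 1.974 = 1.03024
(2) 0.2689 × 3.873 × 1.078 = 1.12268
Highest is cycle (2) at 1.1227 (>1, arbitrage).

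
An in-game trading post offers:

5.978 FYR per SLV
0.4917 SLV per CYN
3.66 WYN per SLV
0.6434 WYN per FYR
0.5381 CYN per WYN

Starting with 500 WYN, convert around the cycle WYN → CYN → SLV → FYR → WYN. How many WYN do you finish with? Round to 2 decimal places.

500 WYN × 0.5381 = 269.05 CYN
269.05 CYN × 0.4917 = 132.291885 SLV
132.291885 SLV × 5.978 = 790.84088853 FYR
790.84088853 FYR × 0.6434 = 508.827027680202 WYN

508.83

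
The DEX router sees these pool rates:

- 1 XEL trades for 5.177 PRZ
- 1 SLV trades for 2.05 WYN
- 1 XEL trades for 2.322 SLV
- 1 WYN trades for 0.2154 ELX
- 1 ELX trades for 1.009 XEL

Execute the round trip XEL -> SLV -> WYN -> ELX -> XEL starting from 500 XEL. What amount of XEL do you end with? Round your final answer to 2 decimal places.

500 XEL × 2.322 = 1161 SLV
1161 SLV × 2.05 = 2380.05 WYN
2380.05 WYN × 0.2154 = 512.66277 ELX
512.66277 ELX × 1.009 = 517.27673493 XEL

517.28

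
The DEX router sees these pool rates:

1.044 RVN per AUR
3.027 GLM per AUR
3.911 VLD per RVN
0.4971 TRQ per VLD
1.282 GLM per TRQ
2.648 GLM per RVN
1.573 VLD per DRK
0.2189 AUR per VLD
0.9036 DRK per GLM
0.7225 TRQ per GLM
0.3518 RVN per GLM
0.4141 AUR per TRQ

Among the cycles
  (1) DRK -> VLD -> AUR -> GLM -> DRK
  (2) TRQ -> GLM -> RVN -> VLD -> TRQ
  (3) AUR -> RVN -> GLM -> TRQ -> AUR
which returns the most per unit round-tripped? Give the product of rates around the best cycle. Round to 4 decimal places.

0.9418

(1) 1.573 × 0.2189 × 3.027 × 0.9036 = 0.94181
(2) 1.282 × 0.3518 × 3.911 × 0.4971 = 0.87683
(3) 1.044 × 2.648 × 0.7225 × 0.4141 = 0.82711
Highest is cycle (1) at 0.9418 (≤1, no arbitrage).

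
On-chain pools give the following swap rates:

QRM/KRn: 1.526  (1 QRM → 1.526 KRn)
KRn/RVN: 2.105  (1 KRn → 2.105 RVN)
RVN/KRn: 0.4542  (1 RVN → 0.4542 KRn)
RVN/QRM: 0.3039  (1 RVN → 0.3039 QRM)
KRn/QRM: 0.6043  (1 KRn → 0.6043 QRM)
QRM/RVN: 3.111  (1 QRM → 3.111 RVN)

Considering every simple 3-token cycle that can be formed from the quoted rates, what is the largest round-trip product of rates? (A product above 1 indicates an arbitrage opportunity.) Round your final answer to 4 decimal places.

0.9762

RVN→QRM→KRn→RVN: 0.3039 × 1.526 × 2.105 = 0.97620
RVN→KRn→QRM→RVN: 0.4542 × 0.6043 × 3.111 = 0.85389
Maximum is RVN→QRM→KRn→RVN at 0.9762; no arbitrage — every cycle loses value.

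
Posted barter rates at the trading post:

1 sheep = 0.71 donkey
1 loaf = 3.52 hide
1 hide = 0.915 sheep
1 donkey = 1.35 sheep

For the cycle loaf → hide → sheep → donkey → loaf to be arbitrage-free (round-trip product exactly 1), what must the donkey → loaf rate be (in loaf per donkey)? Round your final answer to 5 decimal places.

0.43730

Known legs of the cycle: 3.52 × 0.915 × 0.71 = 2.286768
For no arbitrage the full-cycle product must be 1, so the missing rate is 1 / 2.286768 ≈ 0.4372984.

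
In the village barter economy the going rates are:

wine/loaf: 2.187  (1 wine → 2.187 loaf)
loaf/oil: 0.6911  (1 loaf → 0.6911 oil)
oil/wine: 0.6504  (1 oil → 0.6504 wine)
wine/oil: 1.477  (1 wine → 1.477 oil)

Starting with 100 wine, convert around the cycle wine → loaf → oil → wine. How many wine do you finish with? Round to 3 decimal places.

98.304

100 wine × 2.187 = 218.7 loaf
218.7 loaf × 0.6911 = 151.14357 oil
151.14357 oil × 0.6504 = 98.303777928 wine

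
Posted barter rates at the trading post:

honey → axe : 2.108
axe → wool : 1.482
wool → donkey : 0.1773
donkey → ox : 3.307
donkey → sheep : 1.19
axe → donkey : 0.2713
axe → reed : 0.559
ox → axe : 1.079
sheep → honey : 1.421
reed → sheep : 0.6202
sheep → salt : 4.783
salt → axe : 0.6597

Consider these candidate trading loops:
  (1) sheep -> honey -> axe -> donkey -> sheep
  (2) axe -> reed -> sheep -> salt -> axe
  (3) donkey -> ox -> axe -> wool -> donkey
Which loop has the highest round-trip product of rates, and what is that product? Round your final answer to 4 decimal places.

(1) 1.421 × 2.108 × 0.2713 × 1.19 = 0.96708
(2) 0.559 × 0.6202 × 4.783 × 0.6597 = 1.09393
(3) 3.307 × 1.079 × 1.482 × 0.1773 = 0.93759
Highest is cycle (2) at 1.0939 (>1, arbitrage).

1.0939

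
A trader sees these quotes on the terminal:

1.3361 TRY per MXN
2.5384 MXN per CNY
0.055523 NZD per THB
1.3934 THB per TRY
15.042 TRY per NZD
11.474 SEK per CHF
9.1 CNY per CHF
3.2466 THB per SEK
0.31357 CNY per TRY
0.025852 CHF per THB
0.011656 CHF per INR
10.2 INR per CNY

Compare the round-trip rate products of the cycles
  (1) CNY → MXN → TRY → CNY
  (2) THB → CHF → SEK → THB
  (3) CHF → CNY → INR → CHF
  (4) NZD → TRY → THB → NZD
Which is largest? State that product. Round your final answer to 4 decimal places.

1.1637

(1) 2.5384 × 1.3361 × 0.31357 = 1.06349
(2) 0.025852 × 11.474 × 3.2466 = 0.96303
(3) 9.1 × 10.2 × 0.011656 = 1.08191
(4) 15.042 × 1.3934 × 0.055523 = 1.16374
Highest is cycle (4) at 1.1637 (>1, arbitrage).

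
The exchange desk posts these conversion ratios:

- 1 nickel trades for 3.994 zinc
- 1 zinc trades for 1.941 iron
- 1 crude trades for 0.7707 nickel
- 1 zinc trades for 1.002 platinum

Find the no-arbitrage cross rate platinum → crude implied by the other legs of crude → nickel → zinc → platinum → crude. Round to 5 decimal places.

Known legs of the cycle: 0.7707 × 3.994 × 1.002 = 3.0843321516
For no arbitrage the full-cycle product must be 1, so the missing rate is 1 / 3.0843321516 ≈ 0.3242193.

0.32422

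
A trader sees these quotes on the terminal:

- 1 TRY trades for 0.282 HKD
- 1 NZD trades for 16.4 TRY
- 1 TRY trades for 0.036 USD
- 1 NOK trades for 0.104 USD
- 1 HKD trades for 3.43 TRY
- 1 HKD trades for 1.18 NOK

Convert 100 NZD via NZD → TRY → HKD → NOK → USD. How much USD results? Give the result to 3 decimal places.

100 NZD × 16.4 = 1640 TRY
1640 TRY × 0.282 = 462.48 HKD
462.48 HKD × 1.18 = 545.7264 NOK
545.7264 NOK × 0.104 = 56.7555456 USD

56.756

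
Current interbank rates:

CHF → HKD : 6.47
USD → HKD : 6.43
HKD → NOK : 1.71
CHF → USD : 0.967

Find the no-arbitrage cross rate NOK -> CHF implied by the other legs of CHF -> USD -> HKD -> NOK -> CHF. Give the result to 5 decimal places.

Known legs of the cycle: 0.967 × 6.43 × 1.71 = 10.6324551
For no arbitrage the full-cycle product must be 1, so the missing rate is 1 / 10.6324551 ≈ 0.0940517.

0.09405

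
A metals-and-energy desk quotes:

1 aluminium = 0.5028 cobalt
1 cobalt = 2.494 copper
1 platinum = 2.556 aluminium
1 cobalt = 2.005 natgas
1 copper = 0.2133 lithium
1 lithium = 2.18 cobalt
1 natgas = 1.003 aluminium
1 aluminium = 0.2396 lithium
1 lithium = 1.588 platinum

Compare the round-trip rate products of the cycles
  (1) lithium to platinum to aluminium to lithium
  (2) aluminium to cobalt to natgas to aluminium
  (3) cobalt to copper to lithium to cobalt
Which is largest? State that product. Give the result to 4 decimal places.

(1) 1.588 × 2.556 × 0.2396 = 0.97252
(2) 0.5028 × 2.005 × 1.003 = 1.01114
(3) 2.494 × 0.2133 × 2.18 = 1.15970
Highest is cycle (3) at 1.1597 (>1, arbitrage).

1.1597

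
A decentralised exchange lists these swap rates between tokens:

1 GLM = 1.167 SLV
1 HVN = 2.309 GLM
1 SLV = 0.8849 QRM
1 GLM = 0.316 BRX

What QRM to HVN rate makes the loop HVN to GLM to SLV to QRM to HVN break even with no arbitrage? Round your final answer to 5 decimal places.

0.41938

Known legs of the cycle: 2.309 × 1.167 × 0.8849 = 2.3844541947
For no arbitrage the full-cycle product must be 1, so the missing rate is 1 / 2.3844541947 ≈ 0.4193832.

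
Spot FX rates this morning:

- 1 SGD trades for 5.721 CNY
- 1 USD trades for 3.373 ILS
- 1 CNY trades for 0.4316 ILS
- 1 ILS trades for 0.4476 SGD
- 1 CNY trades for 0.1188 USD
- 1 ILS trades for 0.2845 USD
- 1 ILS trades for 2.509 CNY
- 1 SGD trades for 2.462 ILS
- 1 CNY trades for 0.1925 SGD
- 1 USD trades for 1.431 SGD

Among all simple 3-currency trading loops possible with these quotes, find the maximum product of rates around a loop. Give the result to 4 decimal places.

SGD→ILS→CNY→SGD: 2.462 × 2.509 × 0.1925 = 1.18910
SGD→CNY→ILS→SGD: 5.721 × 0.4316 × 0.4476 = 1.10521
USD→ILS→CNY→USD: 3.373 × 2.509 × 0.1188 = 1.00539
SGD→ILS→USD→SGD: 2.462 × 0.2845 × 1.431 = 1.00233
SGD→CNY→USD→SGD: 5.721 × 0.1188 × 1.431 = 0.97259
Maximum is SGD→ILS→CNY→SGD at 1.1891; arbitrage exists.

1.1891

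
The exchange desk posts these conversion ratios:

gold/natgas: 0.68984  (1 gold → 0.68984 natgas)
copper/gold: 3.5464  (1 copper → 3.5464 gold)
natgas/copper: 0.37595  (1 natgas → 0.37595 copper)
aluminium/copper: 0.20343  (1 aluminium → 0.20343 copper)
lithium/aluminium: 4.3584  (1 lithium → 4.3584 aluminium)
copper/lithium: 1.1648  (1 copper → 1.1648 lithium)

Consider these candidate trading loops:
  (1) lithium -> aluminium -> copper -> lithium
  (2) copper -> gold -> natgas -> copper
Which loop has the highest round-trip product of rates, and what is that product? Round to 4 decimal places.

1.0327

(1) 4.3584 × 0.20343 × 1.1648 = 1.03275
(2) 3.5464 × 0.68984 × 0.37595 = 0.91974
Highest is cycle (1) at 1.0327 (>1, arbitrage).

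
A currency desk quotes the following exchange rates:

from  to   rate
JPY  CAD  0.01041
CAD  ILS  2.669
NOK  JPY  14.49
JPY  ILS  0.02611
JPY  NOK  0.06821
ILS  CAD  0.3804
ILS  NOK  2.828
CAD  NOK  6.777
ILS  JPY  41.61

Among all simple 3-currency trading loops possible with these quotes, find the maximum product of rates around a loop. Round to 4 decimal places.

JPY→CAD→ILS→JPY: 0.01041 × 2.669 × 41.61 = 1.15610
JPY→ILS→NOK→JPY: 0.02611 × 2.828 × 14.49 = 1.06993
JPY→CAD→NOK→JPY: 0.01041 × 6.777 × 14.49 = 1.02225
Maximum is JPY→CAD→ILS→JPY at 1.1561; arbitrage exists.

1.1561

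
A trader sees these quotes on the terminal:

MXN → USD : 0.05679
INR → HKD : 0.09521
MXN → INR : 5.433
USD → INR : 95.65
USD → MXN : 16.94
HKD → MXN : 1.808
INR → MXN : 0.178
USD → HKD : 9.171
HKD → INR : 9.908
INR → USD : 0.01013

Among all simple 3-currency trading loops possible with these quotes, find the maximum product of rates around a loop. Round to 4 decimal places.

INR→MXN→USD→INR: 0.178 × 0.05679 × 95.65 = 0.96689
MXN→USD→HKD→MXN: 0.05679 × 9.171 × 1.808 = 0.94164
INR→HKD→MXN→INR: 0.09521 × 1.808 × 5.433 = 0.93523
INR→USD→MXN→INR: 0.01013 × 16.94 × 5.433 = 0.93231
INR→USD→HKD→INR: 0.01013 × 9.171 × 9.908 = 0.92048
Maximum is INR→MXN→USD→INR at 0.9669; no arbitrage — every cycle loses value.

0.9669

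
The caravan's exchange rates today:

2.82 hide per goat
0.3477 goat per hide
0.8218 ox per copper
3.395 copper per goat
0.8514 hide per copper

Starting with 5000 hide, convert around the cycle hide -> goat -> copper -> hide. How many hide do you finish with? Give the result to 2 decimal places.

5000 hide × 0.3477 = 1738.5 goat
1738.5 goat × 3.395 = 5902.2075 copper
5902.2075 copper × 0.8514 = 5025.1394655 hide

5025.14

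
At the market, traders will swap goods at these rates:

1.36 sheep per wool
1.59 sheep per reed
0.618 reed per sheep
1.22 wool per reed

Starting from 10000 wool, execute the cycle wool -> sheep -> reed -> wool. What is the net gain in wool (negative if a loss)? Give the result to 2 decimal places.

10000 wool × 1.36 = 13600 sheep
13600 sheep × 0.618 = 8404.8 reed
8404.8 reed × 1.22 = 10253.856 wool
Net change: 10253.856 − 10000 = 253.856 wool

253.86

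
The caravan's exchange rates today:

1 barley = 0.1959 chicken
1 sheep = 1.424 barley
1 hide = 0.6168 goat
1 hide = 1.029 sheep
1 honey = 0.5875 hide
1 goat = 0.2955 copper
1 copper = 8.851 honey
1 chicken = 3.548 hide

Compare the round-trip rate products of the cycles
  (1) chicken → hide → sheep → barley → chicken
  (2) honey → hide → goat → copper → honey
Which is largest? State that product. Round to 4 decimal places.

(1) 3.548 × 1.029 × 1.424 × 0.1959 = 1.01846
(2) 0.5875 × 0.6168 × 0.2955 × 8.851 = 0.94777
Highest is cycle (1) at 1.0185 (>1, arbitrage).

1.0185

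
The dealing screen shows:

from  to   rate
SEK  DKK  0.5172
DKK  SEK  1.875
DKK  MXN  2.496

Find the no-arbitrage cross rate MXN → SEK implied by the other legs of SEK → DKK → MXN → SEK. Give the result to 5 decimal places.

0.77463

Known legs of the cycle: 0.5172 × 2.496 = 1.2909312
For no arbitrage the full-cycle product must be 1, so the missing rate is 1 / 1.2909312 ≈ 0.7746346.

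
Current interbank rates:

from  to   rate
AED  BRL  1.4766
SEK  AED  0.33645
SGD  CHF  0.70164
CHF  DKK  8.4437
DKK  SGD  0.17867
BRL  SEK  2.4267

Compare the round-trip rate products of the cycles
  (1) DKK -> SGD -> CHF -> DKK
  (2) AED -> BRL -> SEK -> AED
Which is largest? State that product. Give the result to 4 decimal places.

1.2056

(1) 0.17867 × 0.70164 × 8.4437 = 1.05852
(2) 1.4766 × 2.4267 × 0.33645 = 1.20559
Highest is cycle (2) at 1.2056 (>1, arbitrage).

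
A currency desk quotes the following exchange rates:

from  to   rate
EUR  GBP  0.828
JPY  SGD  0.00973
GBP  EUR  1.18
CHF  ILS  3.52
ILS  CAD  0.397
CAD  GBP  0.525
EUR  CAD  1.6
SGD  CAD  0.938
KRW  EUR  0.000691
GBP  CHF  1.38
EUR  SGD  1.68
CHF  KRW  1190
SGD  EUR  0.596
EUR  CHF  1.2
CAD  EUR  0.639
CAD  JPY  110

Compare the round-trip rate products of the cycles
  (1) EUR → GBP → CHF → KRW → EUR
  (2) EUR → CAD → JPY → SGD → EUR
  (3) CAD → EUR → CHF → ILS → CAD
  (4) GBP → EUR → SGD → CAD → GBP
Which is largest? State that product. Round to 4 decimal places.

1.0716

(1) 0.828 × 1.38 × 1190 × 0.000691 = 0.93958
(2) 1.6 × 110 × 0.00973 × 0.596 = 1.02064
(3) 0.639 × 1.2 × 3.52 × 0.397 = 1.07156
(4) 1.18 × 1.68 × 0.938 × 0.525 = 0.97623
Highest is cycle (3) at 1.0716 (>1, arbitrage).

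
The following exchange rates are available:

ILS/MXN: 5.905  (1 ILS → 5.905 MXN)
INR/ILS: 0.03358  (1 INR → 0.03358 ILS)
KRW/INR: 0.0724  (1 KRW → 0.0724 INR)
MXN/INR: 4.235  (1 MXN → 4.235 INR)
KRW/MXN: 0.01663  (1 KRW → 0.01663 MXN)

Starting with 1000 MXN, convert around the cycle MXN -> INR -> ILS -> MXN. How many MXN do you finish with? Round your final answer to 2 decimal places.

1000 MXN × 4.235 = 4235 INR
4235 INR × 0.03358 = 142.2113 ILS
142.2113 ILS × 5.905 = 839.7577265 MXN

839.76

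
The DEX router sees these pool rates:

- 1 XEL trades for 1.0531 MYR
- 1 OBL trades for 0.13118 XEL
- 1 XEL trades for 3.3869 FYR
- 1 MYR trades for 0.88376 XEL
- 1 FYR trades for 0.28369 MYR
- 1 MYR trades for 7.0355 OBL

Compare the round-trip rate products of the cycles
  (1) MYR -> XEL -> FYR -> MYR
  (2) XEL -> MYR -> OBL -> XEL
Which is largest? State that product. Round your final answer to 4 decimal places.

(1) 0.88376 × 3.3869 × 0.28369 = 0.84914
(2) 1.0531 × 7.0355 × 0.13118 = 0.97192
Highest is cycle (2) at 0.9719 (≤1, no arbitrage).

0.9719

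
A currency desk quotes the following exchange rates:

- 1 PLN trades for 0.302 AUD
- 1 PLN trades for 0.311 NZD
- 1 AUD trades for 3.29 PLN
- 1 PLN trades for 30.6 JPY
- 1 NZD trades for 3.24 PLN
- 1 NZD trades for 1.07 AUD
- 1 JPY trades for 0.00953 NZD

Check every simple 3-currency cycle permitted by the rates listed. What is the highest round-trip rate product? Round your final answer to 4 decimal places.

NZD→AUD→PLN→NZD: 1.07 × 3.29 × 0.311 = 1.09481
NZD→PLN→JPY→NZD: 3.24 × 30.6 × 0.00953 = 0.94484
Maximum is NZD→AUD→PLN→NZD at 1.0948; arbitrage exists.

1.0948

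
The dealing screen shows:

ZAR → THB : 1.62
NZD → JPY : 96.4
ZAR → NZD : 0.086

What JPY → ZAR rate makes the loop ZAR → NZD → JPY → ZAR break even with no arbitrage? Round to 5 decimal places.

Known legs of the cycle: 0.086 × 96.4 = 8.2904
For no arbitrage the full-cycle product must be 1, so the missing rate is 1 / 8.2904 ≈ 0.1206214.

0.12062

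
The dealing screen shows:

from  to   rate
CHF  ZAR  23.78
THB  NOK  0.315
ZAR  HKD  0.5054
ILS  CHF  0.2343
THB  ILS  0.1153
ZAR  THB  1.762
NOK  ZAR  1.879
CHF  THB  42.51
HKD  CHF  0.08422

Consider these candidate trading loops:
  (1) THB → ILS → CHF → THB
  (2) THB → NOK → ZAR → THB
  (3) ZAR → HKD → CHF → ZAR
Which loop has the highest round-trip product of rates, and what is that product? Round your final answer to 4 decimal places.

1.1484

(1) 0.1153 × 0.2343 × 42.51 = 1.14840
(2) 0.315 × 1.879 × 1.762 = 1.04290
(3) 0.5054 × 0.08422 × 23.78 = 1.01219
Highest is cycle (1) at 1.1484 (>1, arbitrage).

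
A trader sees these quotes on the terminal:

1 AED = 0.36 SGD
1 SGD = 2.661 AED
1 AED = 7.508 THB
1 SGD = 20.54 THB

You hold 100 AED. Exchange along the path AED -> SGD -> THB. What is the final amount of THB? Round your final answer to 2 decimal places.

739.44

100 AED × 0.36 = 36 SGD
36 SGD × 20.54 = 739.44 THB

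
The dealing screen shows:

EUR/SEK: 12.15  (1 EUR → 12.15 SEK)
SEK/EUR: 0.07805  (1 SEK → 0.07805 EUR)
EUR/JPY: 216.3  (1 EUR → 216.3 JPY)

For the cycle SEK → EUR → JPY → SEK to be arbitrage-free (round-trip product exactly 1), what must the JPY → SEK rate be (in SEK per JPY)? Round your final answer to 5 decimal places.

0.05923

Known legs of the cycle: 0.07805 × 216.3 = 16.882215
For no arbitrage the full-cycle product must be 1, so the missing rate is 1 / 16.882215 ≈ 0.0592339.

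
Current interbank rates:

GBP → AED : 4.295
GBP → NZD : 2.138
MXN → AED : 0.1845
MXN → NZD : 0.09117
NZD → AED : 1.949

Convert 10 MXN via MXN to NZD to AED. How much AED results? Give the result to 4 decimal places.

10 MXN × 0.09117 = 0.9117 NZD
0.9117 NZD × 1.949 = 1.7769033 AED

1.7769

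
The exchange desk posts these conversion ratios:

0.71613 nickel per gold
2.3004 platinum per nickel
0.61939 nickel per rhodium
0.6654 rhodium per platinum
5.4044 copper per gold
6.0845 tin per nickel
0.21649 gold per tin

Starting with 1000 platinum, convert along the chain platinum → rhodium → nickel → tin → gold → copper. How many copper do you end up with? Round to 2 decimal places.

1000 platinum × 0.6654 = 665.4 rhodium
665.4 rhodium × 0.61939 = 412.142106 nickel
412.142106 nickel × 6.0845 = 2507.678643957 tin
2507.678643957 tin × 0.21649 = 542.88734963025093 gold
542.88734963025093 gold × 5.4044 = 2933.980392341728126092 copper

2933.98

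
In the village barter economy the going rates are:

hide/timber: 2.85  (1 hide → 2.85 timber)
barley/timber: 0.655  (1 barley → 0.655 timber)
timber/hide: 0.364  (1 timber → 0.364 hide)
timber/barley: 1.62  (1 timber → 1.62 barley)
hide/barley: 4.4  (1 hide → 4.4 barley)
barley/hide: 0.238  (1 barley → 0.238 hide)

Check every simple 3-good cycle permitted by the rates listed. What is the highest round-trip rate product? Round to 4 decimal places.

barley→hide→timber→barley: 0.238 × 2.85 × 1.62 = 1.09885
barley→timber→hide→barley: 0.655 × 0.364 × 4.4 = 1.04905
Maximum is barley→hide→timber→barley at 1.0988; arbitrage exists.

1.0988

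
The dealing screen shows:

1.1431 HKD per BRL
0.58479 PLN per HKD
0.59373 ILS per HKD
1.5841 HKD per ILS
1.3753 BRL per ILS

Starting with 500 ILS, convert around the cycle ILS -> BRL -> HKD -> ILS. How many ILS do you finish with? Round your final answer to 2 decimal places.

500 ILS × 1.3753 = 687.65 BRL
687.65 BRL × 1.1431 = 786.052715 HKD
786.052715 HKD × 0.59373 = 466.70307847695 ILS

466.70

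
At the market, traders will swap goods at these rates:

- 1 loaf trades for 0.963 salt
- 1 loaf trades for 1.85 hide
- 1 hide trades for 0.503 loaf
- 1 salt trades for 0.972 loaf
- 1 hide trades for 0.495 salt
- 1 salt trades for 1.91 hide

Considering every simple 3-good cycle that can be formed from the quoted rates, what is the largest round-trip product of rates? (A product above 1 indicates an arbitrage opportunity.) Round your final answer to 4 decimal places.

0.9252

salt→hide→loaf→salt: 1.91 × 0.503 × 0.963 = 0.92518
salt→loaf→hide→salt: 0.972 × 1.85 × 0.495 = 0.89011
Maximum is salt→hide→loaf→salt at 0.9252; no arbitrage — every cycle loses value.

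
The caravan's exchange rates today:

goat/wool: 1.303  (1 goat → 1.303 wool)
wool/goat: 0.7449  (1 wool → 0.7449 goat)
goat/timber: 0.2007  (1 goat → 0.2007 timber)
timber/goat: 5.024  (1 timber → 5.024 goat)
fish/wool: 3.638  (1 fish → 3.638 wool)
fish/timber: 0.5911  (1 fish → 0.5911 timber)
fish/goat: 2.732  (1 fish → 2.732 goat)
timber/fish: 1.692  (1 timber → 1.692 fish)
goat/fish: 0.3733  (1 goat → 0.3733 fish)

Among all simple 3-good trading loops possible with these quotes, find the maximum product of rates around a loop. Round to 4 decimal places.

1.1086

goat→fish→timber→goat: 0.3733 × 0.5911 × 5.024 = 1.10858
goat→fish→wool→goat: 0.3733 × 3.638 × 0.7449 = 1.01162
goat→timber→fish→goat: 0.2007 × 1.692 × 2.732 = 0.92774
Maximum is goat→fish→timber→goat at 1.1086; arbitrage exists.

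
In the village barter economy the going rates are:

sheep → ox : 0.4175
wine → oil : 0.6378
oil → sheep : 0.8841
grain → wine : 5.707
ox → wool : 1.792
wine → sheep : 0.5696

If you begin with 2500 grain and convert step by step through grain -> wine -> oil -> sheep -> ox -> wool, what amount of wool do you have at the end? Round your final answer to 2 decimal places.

6019.05

2500 grain × 5.707 = 14267.5 wine
14267.5 wine × 0.6378 = 9099.8115 oil
9099.8115 oil × 0.8841 = 8045.14334715 sheep
8045.14334715 sheep × 0.4175 = 3358.847347435125 ox
3358.847347435125 ox × 1.792 = 6019.054446603744 wool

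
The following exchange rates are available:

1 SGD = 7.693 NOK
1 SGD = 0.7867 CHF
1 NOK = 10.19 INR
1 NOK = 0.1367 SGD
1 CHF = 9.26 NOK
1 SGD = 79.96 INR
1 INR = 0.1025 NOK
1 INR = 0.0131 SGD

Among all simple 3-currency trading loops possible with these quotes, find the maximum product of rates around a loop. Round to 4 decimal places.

INR→NOK→SGD→INR: 0.1025 × 0.1367 × 79.96 = 1.12038
INR→SGD→NOK→INR: 0.0131 × 7.693 × 10.19 = 1.02693
CHF→NOK→SGD→CHF: 9.26 × 0.1367 × 0.7867 = 0.99584
Maximum is INR→NOK→SGD→INR at 1.1204; arbitrage exists.

1.1204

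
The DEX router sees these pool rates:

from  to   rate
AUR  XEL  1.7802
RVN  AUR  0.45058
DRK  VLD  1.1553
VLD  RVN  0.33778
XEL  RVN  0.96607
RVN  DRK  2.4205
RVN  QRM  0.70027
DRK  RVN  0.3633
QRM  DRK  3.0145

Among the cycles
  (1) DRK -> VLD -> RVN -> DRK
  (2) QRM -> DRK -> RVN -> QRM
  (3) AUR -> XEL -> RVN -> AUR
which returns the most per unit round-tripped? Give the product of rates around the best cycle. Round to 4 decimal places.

0.9446

(1) 1.1553 × 0.33778 × 2.4205 = 0.94457
(2) 3.0145 × 0.3633 × 0.70027 = 0.76691
(3) 1.7802 × 0.96607 × 0.45058 = 0.77491
Highest is cycle (1) at 0.9446 (≤1, no arbitrage).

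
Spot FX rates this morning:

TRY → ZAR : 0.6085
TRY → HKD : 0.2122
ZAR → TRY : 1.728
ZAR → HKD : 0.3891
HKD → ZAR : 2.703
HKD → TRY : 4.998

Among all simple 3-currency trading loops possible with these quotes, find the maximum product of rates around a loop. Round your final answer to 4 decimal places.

1.1834

TRY→ZAR→HKD→TRY: 0.6085 × 0.3891 × 4.998 = 1.18336
TRY→HKD→ZAR→TRY: 0.2122 × 2.703 × 1.728 = 0.99114
Maximum is TRY→ZAR→HKD→TRY at 1.1834; arbitrage exists.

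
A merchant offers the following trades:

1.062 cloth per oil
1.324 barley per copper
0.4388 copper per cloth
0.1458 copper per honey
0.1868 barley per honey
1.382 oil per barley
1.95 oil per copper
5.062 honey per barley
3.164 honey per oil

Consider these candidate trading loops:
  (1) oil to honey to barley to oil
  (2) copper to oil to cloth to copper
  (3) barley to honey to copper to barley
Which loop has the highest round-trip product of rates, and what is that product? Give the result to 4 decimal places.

(1) 3.164 × 0.1868 × 1.382 = 0.81681
(2) 1.95 × 1.062 × 0.4388 = 0.90871
(3) 5.062 × 0.1458 × 1.324 = 0.97716
Highest is cycle (3) at 0.9772 (≤1, no arbitrage).

0.9772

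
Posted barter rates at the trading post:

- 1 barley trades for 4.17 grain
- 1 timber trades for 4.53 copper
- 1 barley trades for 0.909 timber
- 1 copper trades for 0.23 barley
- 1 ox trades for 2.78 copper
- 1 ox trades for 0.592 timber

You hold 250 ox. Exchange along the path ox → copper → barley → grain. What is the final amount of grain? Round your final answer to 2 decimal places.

250 ox × 2.78 = 695 copper
695 copper × 0.23 = 159.85 barley
159.85 barley × 4.17 = 666.5745 grain

666.57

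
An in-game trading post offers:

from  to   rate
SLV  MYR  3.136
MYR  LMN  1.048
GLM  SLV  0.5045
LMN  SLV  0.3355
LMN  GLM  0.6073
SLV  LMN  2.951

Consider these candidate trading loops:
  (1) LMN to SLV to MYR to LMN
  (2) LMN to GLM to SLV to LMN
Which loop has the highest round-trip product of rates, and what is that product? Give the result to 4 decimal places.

(1) 0.3355 × 3.136 × 1.048 = 1.10263
(2) 0.6073 × 0.5045 × 2.951 = 0.90414
Highest is cycle (1) at 1.1026 (>1, arbitrage).

1.1026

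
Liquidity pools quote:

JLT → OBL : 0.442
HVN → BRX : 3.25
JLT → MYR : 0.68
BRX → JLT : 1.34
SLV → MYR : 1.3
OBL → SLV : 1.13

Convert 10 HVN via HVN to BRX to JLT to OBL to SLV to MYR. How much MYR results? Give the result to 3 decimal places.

28.277

10 HVN × 3.25 = 32.5 BRX
32.5 BRX × 1.34 = 43.55 JLT
43.55 JLT × 0.442 = 19.2491 OBL
19.2491 OBL × 1.13 = 21.751483 SLV
21.751483 SLV × 1.3 = 28.2769279 MYR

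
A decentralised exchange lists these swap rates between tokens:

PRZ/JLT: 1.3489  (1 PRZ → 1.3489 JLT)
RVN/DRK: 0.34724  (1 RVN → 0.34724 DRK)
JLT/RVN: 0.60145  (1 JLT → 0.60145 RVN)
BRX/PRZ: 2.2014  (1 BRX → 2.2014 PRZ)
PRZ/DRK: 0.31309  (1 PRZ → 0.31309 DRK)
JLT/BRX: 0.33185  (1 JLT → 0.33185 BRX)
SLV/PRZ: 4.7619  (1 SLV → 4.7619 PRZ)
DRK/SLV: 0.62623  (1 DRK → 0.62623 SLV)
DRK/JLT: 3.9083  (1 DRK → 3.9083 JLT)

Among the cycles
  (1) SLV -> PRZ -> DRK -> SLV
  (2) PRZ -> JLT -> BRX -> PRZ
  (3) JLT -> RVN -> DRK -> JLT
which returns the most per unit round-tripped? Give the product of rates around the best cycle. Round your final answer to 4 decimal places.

0.9854

(1) 4.7619 × 0.31309 × 0.62623 = 0.93365
(2) 1.3489 × 0.33185 × 2.2014 = 0.98542
(3) 0.60145 × 0.34724 × 3.9083 = 0.81624
Highest is cycle (2) at 0.9854 (≤1, no arbitrage).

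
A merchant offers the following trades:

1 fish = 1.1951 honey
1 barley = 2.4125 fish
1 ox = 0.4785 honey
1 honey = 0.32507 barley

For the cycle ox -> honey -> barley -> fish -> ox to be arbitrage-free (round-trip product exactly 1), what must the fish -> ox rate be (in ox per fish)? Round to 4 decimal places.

2.6649

Known legs of the cycle: 0.4785 × 0.32507 × 2.4125 = 0.3752547129375
For no arbitrage the full-cycle product must be 1, so the missing rate is 1 / 0.3752547129375 ≈ 2.664857.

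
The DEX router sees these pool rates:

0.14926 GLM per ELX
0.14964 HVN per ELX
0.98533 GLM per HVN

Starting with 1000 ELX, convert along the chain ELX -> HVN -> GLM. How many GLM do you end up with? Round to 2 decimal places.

147.44

1000 ELX × 0.14964 = 149.64 HVN
149.64 HVN × 0.98533 = 147.4447812 GLM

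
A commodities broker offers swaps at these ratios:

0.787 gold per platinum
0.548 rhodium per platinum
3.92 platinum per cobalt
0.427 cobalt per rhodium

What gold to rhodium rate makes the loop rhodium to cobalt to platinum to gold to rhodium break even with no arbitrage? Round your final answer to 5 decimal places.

Known legs of the cycle: 0.427 × 3.92 × 0.787 = 1.31731208
For no arbitrage the full-cycle product must be 1, so the missing rate is 1 / 1.31731208 ≈ 0.7591216.

0.75912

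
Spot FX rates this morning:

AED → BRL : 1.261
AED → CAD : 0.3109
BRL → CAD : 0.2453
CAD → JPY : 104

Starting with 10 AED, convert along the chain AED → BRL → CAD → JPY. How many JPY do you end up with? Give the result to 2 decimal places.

10 AED × 1.261 = 12.61 BRL
12.61 BRL × 0.2453 = 3.093233 CAD
3.093233 CAD × 104 = 321.696232 JPY

321.70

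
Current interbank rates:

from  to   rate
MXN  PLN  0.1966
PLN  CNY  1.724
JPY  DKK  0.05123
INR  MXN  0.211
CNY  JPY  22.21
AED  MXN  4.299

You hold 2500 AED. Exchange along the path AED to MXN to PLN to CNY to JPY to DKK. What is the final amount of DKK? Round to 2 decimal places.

4144.78

2500 AED × 4.299 = 10747.5 MXN
10747.5 MXN × 0.1966 = 2112.9585 PLN
2112.9585 PLN × 1.724 = 3642.740454 CNY
3642.740454 CNY × 22.21 = 80905.26548334 JPY
80905.26548334 JPY × 0.05123 = 4144.7767507115082 DKK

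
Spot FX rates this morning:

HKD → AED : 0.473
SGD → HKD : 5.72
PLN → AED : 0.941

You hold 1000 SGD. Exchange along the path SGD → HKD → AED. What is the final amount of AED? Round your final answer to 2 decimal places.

1000 SGD × 5.72 = 5720 HKD
5720 HKD × 0.473 = 2705.56 AED

2705.56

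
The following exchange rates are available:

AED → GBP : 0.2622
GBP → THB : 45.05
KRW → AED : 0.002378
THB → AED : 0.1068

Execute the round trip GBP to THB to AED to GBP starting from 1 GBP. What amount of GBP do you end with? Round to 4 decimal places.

1 GBP × 45.05 = 45.05 THB
45.05 THB × 0.1068 = 4.81134 AED
4.81134 AED × 0.2622 = 1.261533348 GBP

1.2615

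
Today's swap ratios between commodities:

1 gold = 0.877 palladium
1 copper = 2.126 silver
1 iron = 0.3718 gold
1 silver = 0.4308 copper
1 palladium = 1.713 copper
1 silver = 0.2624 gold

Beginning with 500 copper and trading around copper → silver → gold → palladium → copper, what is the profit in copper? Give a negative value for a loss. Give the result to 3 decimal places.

-80.961

500 copper × 2.126 = 1063 silver
1063 silver × 0.2624 = 278.9312 gold
278.9312 gold × 0.877 = 244.6226624 palladium
244.6226624 palladium × 1.713 = 419.0386206912 copper
Net change: 419.0386206912 − 500 = -80.9613793088 copper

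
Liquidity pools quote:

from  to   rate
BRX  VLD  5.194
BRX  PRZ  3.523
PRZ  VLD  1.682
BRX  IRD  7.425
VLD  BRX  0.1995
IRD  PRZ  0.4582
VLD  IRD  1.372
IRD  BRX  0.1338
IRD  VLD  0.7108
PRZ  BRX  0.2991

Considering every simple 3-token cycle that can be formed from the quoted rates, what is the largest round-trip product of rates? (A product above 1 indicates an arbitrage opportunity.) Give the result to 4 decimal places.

BRX→PRZ→VLD→BRX: 3.523 × 1.682 × 0.1995 = 1.18217
VLD→IRD→PRZ→VLD: 1.372 × 0.4582 × 1.682 = 1.05739
BRX→IRD→VLD→BRX: 7.425 × 0.7108 × 0.1995 = 1.05290
BRX→IRD→PRZ→BRX: 7.425 × 0.4582 × 0.2991 = 1.01758
BRX→VLD→IRD→BRX: 5.194 × 1.372 × 0.1338 = 0.95348
Maximum is BRX→PRZ→VLD→BRX at 1.1822; arbitrage exists.

1.1822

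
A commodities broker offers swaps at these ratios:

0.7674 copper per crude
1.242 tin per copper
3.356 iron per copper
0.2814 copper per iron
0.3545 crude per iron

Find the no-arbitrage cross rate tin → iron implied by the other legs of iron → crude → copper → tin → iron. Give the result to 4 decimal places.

2.9597

Known legs of the cycle: 0.3545 × 0.7674 × 1.242 = 0.3378777786
For no arbitrage the full-cycle product must be 1, so the missing rate is 1 / 0.3378777786 ≈ 2.959650.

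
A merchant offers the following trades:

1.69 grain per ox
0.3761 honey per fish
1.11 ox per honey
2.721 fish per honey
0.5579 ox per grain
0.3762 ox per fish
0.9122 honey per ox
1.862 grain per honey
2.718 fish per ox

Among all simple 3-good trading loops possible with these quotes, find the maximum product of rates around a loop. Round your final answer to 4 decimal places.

1.1347

honey→ox→fish→honey: 1.11 × 2.718 × 0.3761 = 1.13469
honey→grain→ox→honey: 1.862 × 0.5579 × 0.9122 = 0.94760
honey→fish→ox→honey: 2.721 × 0.3762 × 0.9122 = 0.93376
Maximum is honey→ox→fish→honey at 1.1347; arbitrage exists.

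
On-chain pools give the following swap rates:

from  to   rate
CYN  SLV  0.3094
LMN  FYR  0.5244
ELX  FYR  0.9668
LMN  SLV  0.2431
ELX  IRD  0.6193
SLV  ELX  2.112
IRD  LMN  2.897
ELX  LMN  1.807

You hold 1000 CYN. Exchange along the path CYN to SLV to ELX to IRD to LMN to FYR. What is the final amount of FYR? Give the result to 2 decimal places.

1000 CYN × 0.3094 = 309.4 SLV
309.4 SLV × 2.112 = 653.4528 ELX
653.4528 ELX × 0.6193 = 404.68331904 IRD
404.68331904 IRD × 2.897 = 1172.36757525888 LMN
1172.36757525888 LMN × 0.5244 = 614.789556465756672 FYR

614.79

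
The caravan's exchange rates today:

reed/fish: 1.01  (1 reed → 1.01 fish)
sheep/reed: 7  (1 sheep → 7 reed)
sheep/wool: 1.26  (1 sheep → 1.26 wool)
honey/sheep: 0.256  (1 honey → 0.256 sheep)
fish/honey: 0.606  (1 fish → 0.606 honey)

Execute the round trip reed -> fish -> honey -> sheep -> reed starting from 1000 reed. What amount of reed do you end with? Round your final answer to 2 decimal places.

1000 reed × 1.01 = 1010 fish
1010 fish × 0.606 = 612.06 honey
612.06 honey × 0.256 = 156.68736 sheep
156.68736 sheep × 7 = 1096.81152 reed

1096.81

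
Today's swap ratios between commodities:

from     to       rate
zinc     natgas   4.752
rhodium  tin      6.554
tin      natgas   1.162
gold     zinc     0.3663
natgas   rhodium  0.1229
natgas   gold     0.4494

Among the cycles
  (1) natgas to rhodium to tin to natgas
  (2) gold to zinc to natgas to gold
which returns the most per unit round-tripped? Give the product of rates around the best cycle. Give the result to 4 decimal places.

0.9360

(1) 0.1229 × 6.554 × 1.162 = 0.93598
(2) 0.3663 × 4.752 × 0.4494 = 0.78225
Highest is cycle (1) at 0.9360 (≤1, no arbitrage).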